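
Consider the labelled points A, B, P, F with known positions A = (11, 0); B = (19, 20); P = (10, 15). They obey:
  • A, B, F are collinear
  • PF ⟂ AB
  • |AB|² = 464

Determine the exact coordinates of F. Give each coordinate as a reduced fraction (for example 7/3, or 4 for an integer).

F = (465/29, 365/29)

1. F_x = 465/29  [[A, B, F are collinear ⇒ -20x+8y+220=0] ∩ [PF ⟂ AB ⇒ 8x+20y-380=0]]
2. F_y = 365/29  [[A, B, F are collinear ⇒ -20x+8y+220=0] ∩ [PF ⟂ AB ⇒ 8x+20y-380=0]]
   so F = (465/29, 365/29)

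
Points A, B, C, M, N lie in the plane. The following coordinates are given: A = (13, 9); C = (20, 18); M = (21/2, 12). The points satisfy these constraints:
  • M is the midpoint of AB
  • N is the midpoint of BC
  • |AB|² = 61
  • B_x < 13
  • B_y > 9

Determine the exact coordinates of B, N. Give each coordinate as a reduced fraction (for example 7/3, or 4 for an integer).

1. B_x = 8  [B = 2·M−A = 2·(21/2, 12)−(13, 9)]
2. B_y = 15  [B = 2·M−A = 2·(21/2, 12)−(13, 9)]
   so B = (8, 15)
3. N_x = 14  [2·N = B+C = (8, 15)+(20, 18)]
4. N_y = 33/2  [2·N = B+C = (8, 15)+(20, 18)]
   so N = (14, 33/2)

B = (8, 15)
N = (14, 33/2)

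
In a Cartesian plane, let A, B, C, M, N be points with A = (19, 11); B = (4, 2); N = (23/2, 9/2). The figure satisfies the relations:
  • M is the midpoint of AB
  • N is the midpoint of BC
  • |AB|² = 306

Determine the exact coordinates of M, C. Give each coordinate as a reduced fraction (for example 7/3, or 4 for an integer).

1. M_x = 23/2  [2·M = A+B = (19, 11)+(4, 2)]
2. M_y = 13/2  [2·M = A+B = (19, 11)+(4, 2)]
   so M = (23/2, 13/2)
3. C_x = 19  [C = 2·N−B = 2·(23/2, 9/2)−(4, 2)]
4. C_y = 7  [C = 2·N−B = 2·(23/2, 9/2)−(4, 2)]
   so C = (19, 7)

M = (23/2, 13/2)
C = (19, 7)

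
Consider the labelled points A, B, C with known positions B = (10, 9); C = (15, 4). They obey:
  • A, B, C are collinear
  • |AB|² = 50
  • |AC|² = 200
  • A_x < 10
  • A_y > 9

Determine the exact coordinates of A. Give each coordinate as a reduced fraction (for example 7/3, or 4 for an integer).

A = (5, 14)

1. A_x = 5  [[A, B, C are collinear ⇒ 5x+5y-95=0] ∩ [|A−(10, 9)|²=50]]
2. A_y = 14  [[A, B, C are collinear ⇒ 5x+5y-95=0] ∩ [|A−(10, 9)|²=50]]
   so A = (5, 14)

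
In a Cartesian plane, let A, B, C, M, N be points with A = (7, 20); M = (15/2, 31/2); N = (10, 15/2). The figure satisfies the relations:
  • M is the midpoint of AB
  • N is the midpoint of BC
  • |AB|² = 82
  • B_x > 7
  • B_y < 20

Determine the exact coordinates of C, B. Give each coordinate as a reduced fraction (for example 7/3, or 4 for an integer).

1. B_x = 8  [B = 2·M−A = 2·(15/2, 31/2)−(7, 20)]
2. B_y = 11  [B = 2·M−A = 2·(15/2, 31/2)−(7, 20)]
   so B = (8, 11)
3. C_x = 12  [C = 2·N−B = 2·(10, 15/2)−(8, 11)]
4. C_y = 4  [C = 2·N−B = 2·(10, 15/2)−(8, 11)]
   so C = (12, 4)

C = (12, 4)
B = (8, 11)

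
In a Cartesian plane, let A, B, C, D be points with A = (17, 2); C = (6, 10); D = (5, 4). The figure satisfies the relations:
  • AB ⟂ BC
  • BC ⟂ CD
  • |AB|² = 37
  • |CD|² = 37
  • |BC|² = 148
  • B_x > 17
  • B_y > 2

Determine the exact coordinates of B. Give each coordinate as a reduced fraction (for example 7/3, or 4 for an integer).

1. B_x = 18  [[BC ⟂ CD ⇒ 1x+6y-66=0] ∩ [|B−(17, 2)|²=37]]
2. B_y = 8  [[BC ⟂ CD ⇒ 1x+6y-66=0] ∩ [|B−(17, 2)|²=37]]
   so B = (18, 8)

B = (18, 8)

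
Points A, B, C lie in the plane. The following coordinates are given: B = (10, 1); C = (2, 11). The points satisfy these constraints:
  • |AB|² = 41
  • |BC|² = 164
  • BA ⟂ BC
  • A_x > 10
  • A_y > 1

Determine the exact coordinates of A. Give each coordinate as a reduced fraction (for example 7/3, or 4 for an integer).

A = (15, 5)

1. A_x = 15  [[BA ⟂ BC ⇒ -8x+10y+70=0] ∩ [|A−(10, 1)|²=41]]
2. A_y = 5  [[BA ⟂ BC ⇒ -8x+10y+70=0] ∩ [|A−(10, 1)|²=41]]
   so A = (15, 5)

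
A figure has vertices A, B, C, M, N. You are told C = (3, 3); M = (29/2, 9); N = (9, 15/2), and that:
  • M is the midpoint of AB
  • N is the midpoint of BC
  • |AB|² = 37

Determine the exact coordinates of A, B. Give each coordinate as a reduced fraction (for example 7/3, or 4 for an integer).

A = (14, 6)
B = (15, 12)

1. B_x = 15  [B = 2·N−C = 2·(9, 15/2)−(3, 3)]
2. B_y = 12  [B = 2·N−C = 2·(9, 15/2)−(3, 3)]
   so B = (15, 12)
3. A_x = 14  [A = 2·M−B = 2·(29/2, 9)−(15, 12)]
4. A_y = 6  [A = 2·M−B = 2·(29/2, 9)−(15, 12)]
   so A = (14, 6)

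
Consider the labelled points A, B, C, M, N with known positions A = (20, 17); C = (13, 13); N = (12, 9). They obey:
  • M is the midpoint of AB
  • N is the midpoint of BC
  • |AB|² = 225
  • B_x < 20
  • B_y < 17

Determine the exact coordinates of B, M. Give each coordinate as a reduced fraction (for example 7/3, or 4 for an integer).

B = (11, 5)
M = (31/2, 11)

1. B_x = 11  [B = 2·N−C = 2·(12, 9)−(13, 13)]
2. B_y = 5  [B = 2·N−C = 2·(12, 9)−(13, 13)]
   so B = (11, 5)
3. M_x = 31/2  [2·M = A+B = (20, 17)+(11, 5)]
4. M_y = 11  [2·M = A+B = (20, 17)+(11, 5)]
   so M = (31/2, 11)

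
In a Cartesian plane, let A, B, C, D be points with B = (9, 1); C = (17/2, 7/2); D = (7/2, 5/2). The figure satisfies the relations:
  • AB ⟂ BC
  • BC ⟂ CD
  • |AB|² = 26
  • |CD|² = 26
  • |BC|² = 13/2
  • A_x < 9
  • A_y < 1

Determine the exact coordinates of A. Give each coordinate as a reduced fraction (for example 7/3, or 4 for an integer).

A = (4, 0)

1. A_x = 4  [[AB ⟂ BC ⇒ 1/2x-5/2y-2=0] ∩ [|A−(9, 1)|²=26]]
2. A_y = 0  [[AB ⟂ BC ⇒ 1/2x-5/2y-2=0] ∩ [|A−(9, 1)|²=26]]
   so A = (4, 0)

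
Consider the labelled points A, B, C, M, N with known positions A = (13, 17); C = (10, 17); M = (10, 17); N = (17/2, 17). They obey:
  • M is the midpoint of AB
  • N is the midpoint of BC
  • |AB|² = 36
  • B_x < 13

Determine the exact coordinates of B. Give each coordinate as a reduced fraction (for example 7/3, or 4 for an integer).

1. B_x = 7  [B = 2·M−A = 2·(10, 17)−(13, 17)]
2. B_y = 17  [B = 2·M−A = 2·(10, 17)−(13, 17)]
   so B = (7, 17)

B = (7, 17)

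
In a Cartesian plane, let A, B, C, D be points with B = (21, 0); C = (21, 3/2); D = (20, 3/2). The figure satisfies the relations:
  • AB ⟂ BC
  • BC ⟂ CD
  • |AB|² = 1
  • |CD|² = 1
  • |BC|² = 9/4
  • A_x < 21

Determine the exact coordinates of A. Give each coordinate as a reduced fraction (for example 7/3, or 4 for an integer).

1. A_x = 20  [[AB ⟂ BC ⇒ -3/2y=0] ∩ [|A−(21, 0)|²=1]]
2. A_y = 0  [[AB ⟂ BC ⇒ -3/2y=0] ∩ [|A−(21, 0)|²=1]]
   so A = (20, 0)

A = (20, 0)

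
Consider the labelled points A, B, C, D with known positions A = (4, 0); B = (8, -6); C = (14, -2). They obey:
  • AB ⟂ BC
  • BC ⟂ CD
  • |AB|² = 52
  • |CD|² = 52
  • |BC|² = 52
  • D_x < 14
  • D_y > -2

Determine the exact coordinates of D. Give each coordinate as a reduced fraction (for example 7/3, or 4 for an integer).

1. D_x = 10  [[BC ⟂ CD ⇒ 6x+4y-76=0] ∩ [|D−(14, -2)|²=52]]
2. D_y = 4  [[BC ⟂ CD ⇒ 6x+4y-76=0] ∩ [|D−(14, -2)|²=52]]
   so D = (10, 4)

D = (10, 4)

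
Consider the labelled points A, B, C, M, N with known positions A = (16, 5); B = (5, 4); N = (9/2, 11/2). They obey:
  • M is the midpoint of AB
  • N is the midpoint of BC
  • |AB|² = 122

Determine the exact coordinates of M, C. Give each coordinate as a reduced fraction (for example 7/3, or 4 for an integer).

M = (21/2, 9/2)
C = (4, 7)

1. M_x = 21/2  [2·M = A+B = (16, 5)+(5, 4)]
2. M_y = 9/2  [2·M = A+B = (16, 5)+(5, 4)]
   so M = (21/2, 9/2)
3. C_x = 4  [C = 2·N−B = 2·(9/2, 11/2)−(5, 4)]
4. C_y = 7  [C = 2·N−B = 2·(9/2, 11/2)−(5, 4)]
   so C = (4, 7)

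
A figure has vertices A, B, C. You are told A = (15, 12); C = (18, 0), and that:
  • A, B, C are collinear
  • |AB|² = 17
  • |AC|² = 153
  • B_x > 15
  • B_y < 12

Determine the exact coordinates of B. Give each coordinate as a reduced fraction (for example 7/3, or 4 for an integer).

B = (16, 8)

1. B_x = 16  [[A, B, C are collinear ⇒ -12x-3y+216=0] ∩ [|B−(15, 12)|²=17]]
2. B_y = 8  [[A, B, C are collinear ⇒ -12x-3y+216=0] ∩ [|B−(15, 12)|²=17]]
   so B = (16, 8)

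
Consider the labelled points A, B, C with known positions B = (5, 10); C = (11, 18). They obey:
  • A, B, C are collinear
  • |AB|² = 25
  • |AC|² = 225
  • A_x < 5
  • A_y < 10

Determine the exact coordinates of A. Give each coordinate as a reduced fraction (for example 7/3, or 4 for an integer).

1. A_x = 2  [[A, B, C are collinear ⇒ -8x+6y-20=0] ∩ [|A−(5, 10)|²=25]]
2. A_y = 6  [[A, B, C are collinear ⇒ -8x+6y-20=0] ∩ [|A−(5, 10)|²=25]]
   so A = (2, 6)

A = (2, 6)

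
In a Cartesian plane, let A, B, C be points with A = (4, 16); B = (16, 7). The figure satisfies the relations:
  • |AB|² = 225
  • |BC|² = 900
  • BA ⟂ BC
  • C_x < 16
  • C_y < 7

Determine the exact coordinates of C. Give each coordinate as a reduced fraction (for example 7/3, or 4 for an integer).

1. C_x = -2  [[BA ⟂ BC ⇒ -12x+9y+129=0] ∩ [|C−(16, 7)|²=900]]
2. C_y = -17  [[BA ⟂ BC ⇒ -12x+9y+129=0] ∩ [|C−(16, 7)|²=900]]
   so C = (-2, -17)

C = (-2, -17)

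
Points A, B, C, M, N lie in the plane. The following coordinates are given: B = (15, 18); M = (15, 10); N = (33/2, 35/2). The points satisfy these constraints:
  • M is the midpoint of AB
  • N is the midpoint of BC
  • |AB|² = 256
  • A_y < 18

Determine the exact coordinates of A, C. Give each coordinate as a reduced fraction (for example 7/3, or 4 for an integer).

1. A_x = 15  [A = 2·M−B = 2·(15, 10)−(15, 18)]
2. A_y = 2  [A = 2·M−B = 2·(15, 10)−(15, 18)]
   so A = (15, 2)
3. C_x = 18  [C = 2·N−B = 2·(33/2, 35/2)−(15, 18)]
4. C_y = 17  [C = 2·N−B = 2·(33/2, 35/2)−(15, 18)]
   so C = (18, 17)

A = (15, 2)
C = (18, 17)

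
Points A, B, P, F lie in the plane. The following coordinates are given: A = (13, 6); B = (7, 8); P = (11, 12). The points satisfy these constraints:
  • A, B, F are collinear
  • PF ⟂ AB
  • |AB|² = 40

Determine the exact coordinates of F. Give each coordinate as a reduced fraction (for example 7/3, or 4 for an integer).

1. F_x = 47/5  [[A, B, F are collinear ⇒ -2x-6y+62=0] ∩ [PF ⟂ AB ⇒ -6x+2y+42=0]]
2. F_y = 36/5  [[A, B, F are collinear ⇒ -2x-6y+62=0] ∩ [PF ⟂ AB ⇒ -6x+2y+42=0]]
   so F = (47/5, 36/5)

F = (47/5, 36/5)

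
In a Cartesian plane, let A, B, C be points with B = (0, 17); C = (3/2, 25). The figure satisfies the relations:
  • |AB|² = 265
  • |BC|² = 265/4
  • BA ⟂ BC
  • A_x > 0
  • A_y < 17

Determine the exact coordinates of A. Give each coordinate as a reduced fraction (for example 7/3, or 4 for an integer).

A = (16, 14)

1. A_x = 16  [[BA ⟂ BC ⇒ 3/2x+8y-136=0] ∩ [|A−(0, 17)|²=265]]
2. A_y = 14  [[BA ⟂ BC ⇒ 3/2x+8y-136=0] ∩ [|A−(0, 17)|²=265]]
   so A = (16, 14)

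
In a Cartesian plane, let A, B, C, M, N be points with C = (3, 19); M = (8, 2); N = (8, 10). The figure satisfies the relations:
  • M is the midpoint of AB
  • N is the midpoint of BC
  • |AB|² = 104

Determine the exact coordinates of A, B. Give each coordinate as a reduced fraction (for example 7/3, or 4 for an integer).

1. B_x = 13  [B = 2·N−C = 2·(8, 10)−(3, 19)]
2. B_y = 1  [B = 2·N−C = 2·(8, 10)−(3, 19)]
   so B = (13, 1)
3. A_x = 3  [A = 2·M−B = 2·(8, 2)−(13, 1)]
4. A_y = 3  [A = 2·M−B = 2·(8, 2)−(13, 1)]
   so A = (3, 3)

A = (3, 3)
B = (13, 1)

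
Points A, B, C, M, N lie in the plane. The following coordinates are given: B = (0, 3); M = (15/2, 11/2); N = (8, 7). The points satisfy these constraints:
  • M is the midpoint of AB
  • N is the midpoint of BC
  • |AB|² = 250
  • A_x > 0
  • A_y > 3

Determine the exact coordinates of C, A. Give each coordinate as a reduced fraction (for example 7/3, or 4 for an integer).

C = (16, 11)
A = (15, 8)

1. A_x = 15  [A = 2·M−B = 2·(15/2, 11/2)−(0, 3)]
2. A_y = 8  [A = 2·M−B = 2·(15/2, 11/2)−(0, 3)]
   so A = (15, 8)
3. C_x = 16  [C = 2·N−B = 2·(8, 7)−(0, 3)]
4. C_y = 11  [C = 2·N−B = 2·(8, 7)−(0, 3)]
   so C = (16, 11)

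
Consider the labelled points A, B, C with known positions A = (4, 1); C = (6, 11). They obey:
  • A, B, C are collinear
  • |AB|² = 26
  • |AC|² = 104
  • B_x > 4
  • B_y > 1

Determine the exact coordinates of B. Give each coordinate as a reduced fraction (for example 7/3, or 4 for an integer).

B = (5, 6)

1. B_x = 5  [[A, B, C are collinear ⇒ 10x-2y-38=0] ∩ [|B−(4, 1)|²=26]]
2. B_y = 6  [[A, B, C are collinear ⇒ 10x-2y-38=0] ∩ [|B−(4, 1)|²=26]]
   so B = (5, 6)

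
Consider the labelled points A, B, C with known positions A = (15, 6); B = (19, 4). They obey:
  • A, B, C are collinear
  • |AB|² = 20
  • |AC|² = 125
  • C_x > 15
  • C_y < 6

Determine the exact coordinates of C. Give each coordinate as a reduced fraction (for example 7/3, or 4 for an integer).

C = (25, 1)

1. C_x = 25  [[A, B, C are collinear ⇒ 2x+4y-54=0] ∩ [|C−(15, 6)|²=125]]
2. C_y = 1  [[A, B, C are collinear ⇒ 2x+4y-54=0] ∩ [|C−(15, 6)|²=125]]
   so C = (25, 1)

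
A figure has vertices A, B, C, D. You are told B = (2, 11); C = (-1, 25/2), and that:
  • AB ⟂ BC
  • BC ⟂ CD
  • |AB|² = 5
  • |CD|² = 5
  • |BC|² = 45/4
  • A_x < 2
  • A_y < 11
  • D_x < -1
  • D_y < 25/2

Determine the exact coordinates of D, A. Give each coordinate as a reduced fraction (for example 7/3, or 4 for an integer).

D = (-2, 21/2)
A = (1, 9)

1. D_x = -2  [[BC ⟂ CD ⇒ -3x+3/2y-87/4=0] ∩ [|D−(-1, 25/2)|²=5]]
2. D_y = 21/2  [[BC ⟂ CD ⇒ -3x+3/2y-87/4=0] ∩ [|D−(-1, 25/2)|²=5]]
   so D = (-2, 21/2)
3. A_x = 1  [[AB ⟂ BC ⇒ 3x-3/2y+21/2=0] ∩ [|A−(2, 11)|²=5]]
4. A_y = 9  [[AB ⟂ BC ⇒ 3x-3/2y+21/2=0] ∩ [|A−(2, 11)|²=5]]
   so A = (1, 9)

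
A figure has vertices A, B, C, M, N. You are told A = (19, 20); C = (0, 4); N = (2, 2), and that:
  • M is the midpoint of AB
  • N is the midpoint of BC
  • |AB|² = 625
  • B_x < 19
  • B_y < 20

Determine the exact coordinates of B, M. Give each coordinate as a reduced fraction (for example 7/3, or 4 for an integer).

B = (4, 0)
M = (23/2, 10)

1. B_x = 4  [B = 2·N−C = 2·(2, 2)−(0, 4)]
2. B_y = 0  [B = 2·N−C = 2·(2, 2)−(0, 4)]
   so B = (4, 0)
3. M_x = 23/2  [2·M = A+B = (19, 20)+(4, 0)]
4. M_y = 10  [2·M = A+B = (19, 20)+(4, 0)]
   so M = (23/2, 10)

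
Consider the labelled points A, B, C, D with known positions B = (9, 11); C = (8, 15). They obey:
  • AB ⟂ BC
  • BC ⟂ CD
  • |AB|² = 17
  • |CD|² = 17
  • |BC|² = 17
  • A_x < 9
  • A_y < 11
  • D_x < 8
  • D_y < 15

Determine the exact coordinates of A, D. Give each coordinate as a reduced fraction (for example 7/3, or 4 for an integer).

A = (5, 10)
D = (4, 14)

1. A_x = 5  [[AB ⟂ BC ⇒ 1x-4y+35=0] ∩ [|A−(9, 11)|²=17]]
2. A_y = 10  [[AB ⟂ BC ⇒ 1x-4y+35=0] ∩ [|A−(9, 11)|²=17]]
   so A = (5, 10)
3. D_x = 4  [[BC ⟂ CD ⇒ -1x+4y-52=0] ∩ [|D−(8, 15)|²=17]]
4. D_y = 14  [[BC ⟂ CD ⇒ -1x+4y-52=0] ∩ [|D−(8, 15)|²=17]]
   so D = (4, 14)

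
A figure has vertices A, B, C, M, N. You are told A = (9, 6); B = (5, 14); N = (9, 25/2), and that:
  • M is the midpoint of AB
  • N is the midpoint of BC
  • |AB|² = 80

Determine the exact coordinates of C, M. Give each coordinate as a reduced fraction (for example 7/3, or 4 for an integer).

C = (13, 11)
M = (7, 10)

1. M_x = 7  [2·M = A+B = (9, 6)+(5, 14)]
2. M_y = 10  [2·M = A+B = (9, 6)+(5, 14)]
   so M = (7, 10)
3. C_x = 13  [C = 2·N−B = 2·(9, 25/2)−(5, 14)]
4. C_y = 11  [C = 2·N−B = 2·(9, 25/2)−(5, 14)]
   so C = (13, 11)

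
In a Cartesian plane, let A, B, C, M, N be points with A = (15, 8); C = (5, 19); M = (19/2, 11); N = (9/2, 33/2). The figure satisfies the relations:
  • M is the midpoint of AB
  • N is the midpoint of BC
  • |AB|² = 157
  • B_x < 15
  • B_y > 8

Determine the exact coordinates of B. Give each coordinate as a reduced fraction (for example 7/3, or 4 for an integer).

B = (4, 14)

1. B_x = 4  [B = 2·M−A = 2·(19/2, 11)−(15, 8)]
2. B_y = 14  [B = 2·M−A = 2·(19/2, 11)−(15, 8)]
   so B = (4, 14)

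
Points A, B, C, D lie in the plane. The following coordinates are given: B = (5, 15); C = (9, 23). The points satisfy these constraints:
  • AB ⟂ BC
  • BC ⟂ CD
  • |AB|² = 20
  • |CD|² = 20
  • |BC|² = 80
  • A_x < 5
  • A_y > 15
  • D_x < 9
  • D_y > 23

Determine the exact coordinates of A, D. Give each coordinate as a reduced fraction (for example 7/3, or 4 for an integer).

A = (1, 17)
D = (5, 25)

1. A_x = 1  [[AB ⟂ BC ⇒ -4x-8y+140=0] ∩ [|A−(5, 15)|²=20]]
2. A_y = 17  [[AB ⟂ BC ⇒ -4x-8y+140=0] ∩ [|A−(5, 15)|²=20]]
   so A = (1, 17)
3. D_x = 5  [[BC ⟂ CD ⇒ 4x+8y-220=0] ∩ [|D−(9, 23)|²=20]]
4. D_y = 25  [[BC ⟂ CD ⇒ 4x+8y-220=0] ∩ [|D−(9, 23)|²=20]]
   so D = (5, 25)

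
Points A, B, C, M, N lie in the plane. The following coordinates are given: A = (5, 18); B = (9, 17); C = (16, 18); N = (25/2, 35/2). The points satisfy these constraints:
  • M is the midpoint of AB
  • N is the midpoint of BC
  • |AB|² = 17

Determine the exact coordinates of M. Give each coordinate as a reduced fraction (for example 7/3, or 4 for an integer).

1. M_x = 7  [2·M = A+B = (5, 18)+(9, 17)]
2. M_y = 35/2  [2·M = A+B = (5, 18)+(9, 17)]
   so M = (7, 35/2)

M = (7, 35/2)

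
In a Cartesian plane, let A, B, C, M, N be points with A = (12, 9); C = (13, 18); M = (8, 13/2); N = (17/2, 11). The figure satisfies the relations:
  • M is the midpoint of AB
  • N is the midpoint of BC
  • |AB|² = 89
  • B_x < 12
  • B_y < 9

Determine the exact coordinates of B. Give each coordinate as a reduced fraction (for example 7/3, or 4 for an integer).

B = (4, 4)

1. B_x = 4  [B = 2·M−A = 2·(8, 13/2)−(12, 9)]
2. B_y = 4  [B = 2·M−A = 2·(8, 13/2)−(12, 9)]
   so B = (4, 4)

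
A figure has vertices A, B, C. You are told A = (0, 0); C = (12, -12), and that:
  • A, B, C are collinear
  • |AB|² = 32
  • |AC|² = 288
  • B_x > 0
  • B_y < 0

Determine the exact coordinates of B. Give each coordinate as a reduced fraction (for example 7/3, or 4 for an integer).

1. B_x = 4  [[A, B, C are collinear ⇒ -12x-12y=0] ∩ [|B−(0, 0)|²=32]]
2. B_y = -4  [[A, B, C are collinear ⇒ -12x-12y=0] ∩ [|B−(0, 0)|²=32]]
   so B = (4, -4)

B = (4, -4)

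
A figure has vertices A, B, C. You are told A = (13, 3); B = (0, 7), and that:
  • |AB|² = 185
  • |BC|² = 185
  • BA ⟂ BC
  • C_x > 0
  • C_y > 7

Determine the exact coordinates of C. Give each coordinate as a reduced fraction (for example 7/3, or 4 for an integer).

C = (4, 20)

1. C_x = 4  [[BA ⟂ BC ⇒ 13x-4y+28=0] ∩ [|C−(0, 7)|²=185]]
2. C_y = 20  [[BA ⟂ BC ⇒ 13x-4y+28=0] ∩ [|C−(0, 7)|²=185]]
   so C = (4, 20)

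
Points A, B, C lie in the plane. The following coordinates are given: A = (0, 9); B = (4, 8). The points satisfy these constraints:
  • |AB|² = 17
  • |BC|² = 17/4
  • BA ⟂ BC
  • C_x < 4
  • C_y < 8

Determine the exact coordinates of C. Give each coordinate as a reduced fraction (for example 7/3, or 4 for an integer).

C = (7/2, 6)

1. C_x = 7/2  [[BA ⟂ BC ⇒ -4x+1y+8=0] ∩ [|C−(4, 8)|²=17/4]]
2. C_y = 6  [[BA ⟂ BC ⇒ -4x+1y+8=0] ∩ [|C−(4, 8)|²=17/4]]
   so C = (7/2, 6)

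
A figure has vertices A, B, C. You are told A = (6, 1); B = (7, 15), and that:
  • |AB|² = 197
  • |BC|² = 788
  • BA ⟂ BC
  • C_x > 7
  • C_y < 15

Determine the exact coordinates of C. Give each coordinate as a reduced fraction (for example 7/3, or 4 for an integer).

1. C_x = 35  [[BA ⟂ BC ⇒ -1x-14y+217=0] ∩ [|C−(7, 15)|²=788]]
2. C_y = 13  [[BA ⟂ BC ⇒ -1x-14y+217=0] ∩ [|C−(7, 15)|²=788]]
   so C = (35, 13)

C = (35, 13)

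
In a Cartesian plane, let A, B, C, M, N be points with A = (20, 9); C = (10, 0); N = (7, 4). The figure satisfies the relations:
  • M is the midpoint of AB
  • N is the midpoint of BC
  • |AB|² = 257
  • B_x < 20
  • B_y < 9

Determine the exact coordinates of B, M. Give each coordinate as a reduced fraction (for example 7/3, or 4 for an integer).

B = (4, 8)
M = (12, 17/2)

1. B_x = 4  [B = 2·N−C = 2·(7, 4)−(10, 0)]
2. B_y = 8  [B = 2·N−C = 2·(7, 4)−(10, 0)]
   so B = (4, 8)
3. M_x = 12  [2·M = A+B = (20, 9)+(4, 8)]
4. M_y = 17/2  [2·M = A+B = (20, 9)+(4, 8)]
   so M = (12, 17/2)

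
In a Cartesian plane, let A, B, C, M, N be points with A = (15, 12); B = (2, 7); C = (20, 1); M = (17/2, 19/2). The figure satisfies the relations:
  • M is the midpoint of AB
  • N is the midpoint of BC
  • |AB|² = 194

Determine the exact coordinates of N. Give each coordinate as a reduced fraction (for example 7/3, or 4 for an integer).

N = (11, 4)

1. N_x = 11  [2·N = B+C = (2, 7)+(20, 1)]
2. N_y = 4  [2·N = B+C = (2, 7)+(20, 1)]
   so N = (11, 4)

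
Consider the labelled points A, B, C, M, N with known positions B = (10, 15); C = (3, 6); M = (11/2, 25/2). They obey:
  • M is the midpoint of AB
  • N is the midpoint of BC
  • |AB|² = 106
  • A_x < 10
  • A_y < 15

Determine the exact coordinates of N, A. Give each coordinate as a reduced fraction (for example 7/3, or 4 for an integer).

N = (13/2, 21/2)
A = (1, 10)

1. A_x = 1  [A = 2·M−B = 2·(11/2, 25/2)−(10, 15)]
2. A_y = 10  [A = 2·M−B = 2·(11/2, 25/2)−(10, 15)]
   so A = (1, 10)
3. N_x = 13/2  [2·N = B+C = (10, 15)+(3, 6)]
4. N_y = 21/2  [2·N = B+C = (10, 15)+(3, 6)]
   so N = (13/2, 21/2)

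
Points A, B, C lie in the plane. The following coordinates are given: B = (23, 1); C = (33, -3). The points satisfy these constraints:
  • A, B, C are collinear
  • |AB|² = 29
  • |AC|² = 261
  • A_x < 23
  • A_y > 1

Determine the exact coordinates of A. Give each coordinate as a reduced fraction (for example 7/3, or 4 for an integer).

1. A_x = 18  [[A, B, C are collinear ⇒ 4x+10y-102=0] ∩ [|A−(23, 1)|²=29]]
2. A_y = 3  [[A, B, C are collinear ⇒ 4x+10y-102=0] ∩ [|A−(23, 1)|²=29]]
   so A = (18, 3)

A = (18, 3)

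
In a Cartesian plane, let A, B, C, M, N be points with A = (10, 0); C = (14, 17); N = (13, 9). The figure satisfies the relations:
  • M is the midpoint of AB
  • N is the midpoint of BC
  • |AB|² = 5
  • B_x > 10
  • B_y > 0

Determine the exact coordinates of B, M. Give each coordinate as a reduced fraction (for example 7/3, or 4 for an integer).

1. B_x = 12  [B = 2·N−C = 2·(13, 9)−(14, 17)]
2. B_y = 1  [B = 2·N−C = 2·(13, 9)−(14, 17)]
   so B = (12, 1)
3. M_x = 11  [2·M = A+B = (10, 0)+(12, 1)]
4. M_y = 1/2  [2·M = A+B = (10, 0)+(12, 1)]
   so M = (11, 1/2)

B = (12, 1)
M = (11, 1/2)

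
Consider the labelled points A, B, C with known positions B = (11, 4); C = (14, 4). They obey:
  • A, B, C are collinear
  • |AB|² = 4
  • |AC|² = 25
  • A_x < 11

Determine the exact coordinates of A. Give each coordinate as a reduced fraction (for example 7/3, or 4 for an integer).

A = (9, 4)

1. A_x = 9  [[A, B, C are collinear ⇒ 3y-12=0] ∩ [|A−(11, 4)|²=4]]
2. A_y = 4  [[A, B, C are collinear ⇒ 3y-12=0] ∩ [|A−(11, 4)|²=4]]
   so A = (9, 4)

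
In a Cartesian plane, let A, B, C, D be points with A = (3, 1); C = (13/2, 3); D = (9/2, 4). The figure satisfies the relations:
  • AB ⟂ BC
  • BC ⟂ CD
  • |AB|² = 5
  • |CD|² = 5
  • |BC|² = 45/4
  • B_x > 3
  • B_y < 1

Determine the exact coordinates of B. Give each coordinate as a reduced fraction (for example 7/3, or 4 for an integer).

1. B_x = 5  [[BC ⟂ CD ⇒ 2x-1y-10=0] ∩ [|B−(3, 1)|²=5]]
2. B_y = 0  [[BC ⟂ CD ⇒ 2x-1y-10=0] ∩ [|B−(3, 1)|²=5]]
   so B = (5, 0)

B = (5, 0)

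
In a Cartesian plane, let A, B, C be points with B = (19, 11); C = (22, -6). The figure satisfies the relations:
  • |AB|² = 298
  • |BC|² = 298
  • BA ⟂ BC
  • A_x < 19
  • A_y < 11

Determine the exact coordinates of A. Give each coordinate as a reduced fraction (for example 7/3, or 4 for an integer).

A = (2, 8)

1. A_x = 2  [[BA ⟂ BC ⇒ 3x-17y+130=0] ∩ [|A−(19, 11)|²=298]]
2. A_y = 8  [[BA ⟂ BC ⇒ 3x-17y+130=0] ∩ [|A−(19, 11)|²=298]]
   so A = (2, 8)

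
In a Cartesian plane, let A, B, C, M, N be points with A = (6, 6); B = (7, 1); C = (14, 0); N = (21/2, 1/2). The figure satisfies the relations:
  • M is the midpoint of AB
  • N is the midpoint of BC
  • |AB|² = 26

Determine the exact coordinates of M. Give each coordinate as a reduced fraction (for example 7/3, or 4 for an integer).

1. M_x = 13/2  [2·M = A+B = (6, 6)+(7, 1)]
2. M_y = 7/2  [2·M = A+B = (6, 6)+(7, 1)]
   so M = (13/2, 7/2)

M = (13/2, 7/2)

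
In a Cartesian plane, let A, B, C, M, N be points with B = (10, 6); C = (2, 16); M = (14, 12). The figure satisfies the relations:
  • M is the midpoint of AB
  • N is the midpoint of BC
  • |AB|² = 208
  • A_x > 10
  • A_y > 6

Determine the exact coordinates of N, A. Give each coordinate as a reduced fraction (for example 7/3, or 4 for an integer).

1. A_x = 18  [A = 2·M−B = 2·(14, 12)−(10, 6)]
2. A_y = 18  [A = 2·M−B = 2·(14, 12)−(10, 6)]
   so A = (18, 18)
3. N_x = 6  [2·N = B+C = (10, 6)+(2, 16)]
4. N_y = 11  [2·N = B+C = (10, 6)+(2, 16)]
   so N = (6, 11)

N = (6, 11)
A = (18, 18)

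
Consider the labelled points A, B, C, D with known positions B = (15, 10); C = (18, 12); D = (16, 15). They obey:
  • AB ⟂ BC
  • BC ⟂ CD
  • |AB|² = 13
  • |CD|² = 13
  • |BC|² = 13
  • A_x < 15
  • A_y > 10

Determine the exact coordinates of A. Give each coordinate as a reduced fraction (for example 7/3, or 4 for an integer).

A = (13, 13)

1. A_x = 13  [[AB ⟂ BC ⇒ -3x-2y+65=0] ∩ [|A−(15, 10)|²=13]]
2. A_y = 13  [[AB ⟂ BC ⇒ -3x-2y+65=0] ∩ [|A−(15, 10)|²=13]]
   so A = (13, 13)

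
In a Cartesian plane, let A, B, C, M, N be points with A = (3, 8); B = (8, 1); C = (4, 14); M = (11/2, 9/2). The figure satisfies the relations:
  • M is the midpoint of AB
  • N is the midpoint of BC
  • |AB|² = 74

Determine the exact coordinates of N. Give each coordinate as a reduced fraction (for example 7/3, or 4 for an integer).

1. N_x = 6  [2·N = B+C = (8, 1)+(4, 14)]
2. N_y = 15/2  [2·N = B+C = (8, 1)+(4, 14)]
   so N = (6, 15/2)

N = (6, 15/2)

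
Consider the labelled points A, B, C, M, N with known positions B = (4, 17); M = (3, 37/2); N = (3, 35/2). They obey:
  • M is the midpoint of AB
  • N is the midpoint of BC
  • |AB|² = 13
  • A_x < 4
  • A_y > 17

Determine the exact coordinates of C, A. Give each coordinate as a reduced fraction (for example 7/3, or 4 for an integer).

1. A_x = 2  [A = 2·M−B = 2·(3, 37/2)−(4, 17)]
2. A_y = 20  [A = 2·M−B = 2·(3, 37/2)−(4, 17)]
   so A = (2, 20)
3. C_x = 2  [C = 2·N−B = 2·(3, 35/2)−(4, 17)]
4. C_y = 18  [C = 2·N−B = 2·(3, 35/2)−(4, 17)]
   so C = (2, 18)

C = (2, 18)
A = (2, 20)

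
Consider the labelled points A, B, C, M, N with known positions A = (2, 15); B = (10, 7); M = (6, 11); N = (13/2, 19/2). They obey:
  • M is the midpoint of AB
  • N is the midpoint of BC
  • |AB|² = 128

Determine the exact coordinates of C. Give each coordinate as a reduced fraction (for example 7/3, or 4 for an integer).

C = (3, 12)

1. C_x = 3  [C = 2·N−B = 2·(13/2, 19/2)−(10, 7)]
2. C_y = 12  [C = 2·N−B = 2·(13/2, 19/2)−(10, 7)]
   so C = (3, 12)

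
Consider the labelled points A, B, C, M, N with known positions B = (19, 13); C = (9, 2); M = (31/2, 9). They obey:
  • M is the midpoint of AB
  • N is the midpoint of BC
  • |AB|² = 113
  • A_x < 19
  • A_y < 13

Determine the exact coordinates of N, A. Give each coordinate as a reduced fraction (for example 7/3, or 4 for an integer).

1. A_x = 12  [A = 2·M−B = 2·(31/2, 9)−(19, 13)]
2. A_y = 5  [A = 2·M−B = 2·(31/2, 9)−(19, 13)]
   so A = (12, 5)
3. N_x = 14  [2·N = B+C = (19, 13)+(9, 2)]
4. N_y = 15/2  [2·N = B+C = (19, 13)+(9, 2)]
   so N = (14, 15/2)

N = (14, 15/2)
A = (12, 5)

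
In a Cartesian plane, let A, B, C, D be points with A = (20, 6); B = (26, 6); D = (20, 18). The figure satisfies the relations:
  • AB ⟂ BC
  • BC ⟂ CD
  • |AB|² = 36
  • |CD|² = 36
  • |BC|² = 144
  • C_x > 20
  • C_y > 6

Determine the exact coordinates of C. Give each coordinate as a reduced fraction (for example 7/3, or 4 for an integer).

1. C_x = 26  [[AB ⟂ BC ⇒ 6x-156=0] ∩ [|C−(20, 18)|²=36]]
2. C_y = 18  [[AB ⟂ BC ⇒ 6x-156=0] ∩ [|C−(20, 18)|²=36]]
   so C = (26, 18)

C = (26, 18)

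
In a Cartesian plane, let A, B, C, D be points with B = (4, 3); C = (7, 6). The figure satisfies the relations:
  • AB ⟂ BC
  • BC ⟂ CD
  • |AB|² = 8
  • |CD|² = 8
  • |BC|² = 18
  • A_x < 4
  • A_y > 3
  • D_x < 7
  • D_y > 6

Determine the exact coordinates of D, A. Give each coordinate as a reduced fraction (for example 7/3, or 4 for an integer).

1. D_x = 5  [[BC ⟂ CD ⇒ 3x+3y-39=0] ∩ [|D−(7, 6)|²=8]]
2. D_y = 8  [[BC ⟂ CD ⇒ 3x+3y-39=0] ∩ [|D−(7, 6)|²=8]]
   so D = (5, 8)
3. A_x = 2  [[AB ⟂ BC ⇒ -3x-3y+21=0] ∩ [|A−(4, 3)|²=8]]
4. A_y = 5  [[AB ⟂ BC ⇒ -3x-3y+21=0] ∩ [|A−(4, 3)|²=8]]
   so A = (2, 5)

D = (5, 8)
A = (2, 5)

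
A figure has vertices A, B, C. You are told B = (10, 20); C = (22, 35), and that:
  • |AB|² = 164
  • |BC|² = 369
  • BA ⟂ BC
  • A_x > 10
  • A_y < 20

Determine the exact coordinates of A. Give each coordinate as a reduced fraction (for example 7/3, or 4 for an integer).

A = (20, 12)

1. A_x = 20  [[BA ⟂ BC ⇒ 12x+15y-420=0] ∩ [|A−(10, 20)|²=164]]
2. A_y = 12  [[BA ⟂ BC ⇒ 12x+15y-420=0] ∩ [|A−(10, 20)|²=164]]
   so A = (20, 12)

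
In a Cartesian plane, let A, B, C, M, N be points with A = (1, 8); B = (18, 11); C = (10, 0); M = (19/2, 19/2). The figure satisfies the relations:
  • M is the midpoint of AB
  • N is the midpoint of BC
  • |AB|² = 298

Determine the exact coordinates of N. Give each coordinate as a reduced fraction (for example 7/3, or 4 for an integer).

N = (14, 11/2)

1. N_x = 14  [2·N = B+C = (18, 11)+(10, 0)]
2. N_y = 11/2  [2·N = B+C = (18, 11)+(10, 0)]
   so N = (14, 11/2)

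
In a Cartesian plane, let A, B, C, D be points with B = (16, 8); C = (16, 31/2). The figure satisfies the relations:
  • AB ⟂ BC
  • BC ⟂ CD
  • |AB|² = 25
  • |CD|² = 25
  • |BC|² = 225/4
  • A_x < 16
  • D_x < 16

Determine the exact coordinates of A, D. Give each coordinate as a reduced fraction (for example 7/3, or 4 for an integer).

A = (11, 8)
D = (11, 31/2)

1. A_x = 11  [[AB ⟂ BC ⇒ -15/2y+60=0] ∩ [|A−(16, 8)|²=25]]
2. A_y = 8  [[AB ⟂ BC ⇒ -15/2y+60=0] ∩ [|A−(16, 8)|²=25]]
   so A = (11, 8)
3. D_x = 11  [[BC ⟂ CD ⇒ 15/2y-465/4=0] ∩ [|D−(16, 31/2)|²=25]]
4. D_y = 31/2  [[BC ⟂ CD ⇒ 15/2y-465/4=0] ∩ [|D−(16, 31/2)|²=25]]
   so D = (11, 31/2)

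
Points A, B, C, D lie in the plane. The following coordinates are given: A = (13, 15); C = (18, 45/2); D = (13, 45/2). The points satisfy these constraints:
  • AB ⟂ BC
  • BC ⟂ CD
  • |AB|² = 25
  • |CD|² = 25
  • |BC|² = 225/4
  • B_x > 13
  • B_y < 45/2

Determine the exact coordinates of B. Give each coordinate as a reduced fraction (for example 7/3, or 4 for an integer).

B = (18, 15)

1. B_x = 18  [[BC ⟂ CD ⇒ 5x-90=0] ∩ [|B−(13, 15)|²=25]]
2. B_y = 15  [[BC ⟂ CD ⇒ 5x-90=0] ∩ [|B−(13, 15)|²=25]]
   so B = (18, 15)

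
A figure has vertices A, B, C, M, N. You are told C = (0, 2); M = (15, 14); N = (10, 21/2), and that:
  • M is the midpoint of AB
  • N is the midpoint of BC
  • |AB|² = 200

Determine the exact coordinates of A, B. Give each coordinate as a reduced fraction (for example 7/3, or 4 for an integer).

A = (10, 9)
B = (20, 19)

1. B_x = 20  [B = 2·N−C = 2·(10, 21/2)−(0, 2)]
2. B_y = 19  [B = 2·N−C = 2·(10, 21/2)−(0, 2)]
   so B = (20, 19)
3. A_x = 10  [A = 2·M−B = 2·(15, 14)−(20, 19)]
4. A_y = 9  [A = 2·M−B = 2·(15, 14)−(20, 19)]
   so A = (10, 9)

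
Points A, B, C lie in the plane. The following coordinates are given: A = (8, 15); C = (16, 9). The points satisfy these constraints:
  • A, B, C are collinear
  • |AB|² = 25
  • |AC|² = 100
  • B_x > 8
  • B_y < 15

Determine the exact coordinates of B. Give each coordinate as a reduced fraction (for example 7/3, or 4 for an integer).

1. B_x = 12  [[A, B, C are collinear ⇒ -6x-8y+168=0] ∩ [|B−(8, 15)|²=25]]
2. B_y = 12  [[A, B, C are collinear ⇒ -6x-8y+168=0] ∩ [|B−(8, 15)|²=25]]
   so B = (12, 12)

B = (12, 12)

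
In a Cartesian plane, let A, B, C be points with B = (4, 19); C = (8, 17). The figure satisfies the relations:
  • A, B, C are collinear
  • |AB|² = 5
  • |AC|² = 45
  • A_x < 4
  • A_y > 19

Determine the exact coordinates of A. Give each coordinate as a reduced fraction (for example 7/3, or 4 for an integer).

1. A_x = 2  [[A, B, C are collinear ⇒ 2x+4y-84=0] ∩ [|A−(4, 19)|²=5]]
2. A_y = 20  [[A, B, C are collinear ⇒ 2x+4y-84=0] ∩ [|A−(4, 19)|²=5]]
   so A = (2, 20)

A = (2, 20)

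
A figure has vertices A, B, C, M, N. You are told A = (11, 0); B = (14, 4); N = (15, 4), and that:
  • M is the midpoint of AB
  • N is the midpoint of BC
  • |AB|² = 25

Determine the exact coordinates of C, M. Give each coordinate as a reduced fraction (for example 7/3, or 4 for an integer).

C = (16, 4)
M = (25/2, 2)

1. M_x = 25/2  [2·M = A+B = (11, 0)+(14, 4)]
2. M_y = 2  [2·M = A+B = (11, 0)+(14, 4)]
   so M = (25/2, 2)
3. C_x = 16  [C = 2·N−B = 2·(15, 4)−(14, 4)]
4. C_y = 4  [C = 2·N−B = 2·(15, 4)−(14, 4)]
   so C = (16, 4)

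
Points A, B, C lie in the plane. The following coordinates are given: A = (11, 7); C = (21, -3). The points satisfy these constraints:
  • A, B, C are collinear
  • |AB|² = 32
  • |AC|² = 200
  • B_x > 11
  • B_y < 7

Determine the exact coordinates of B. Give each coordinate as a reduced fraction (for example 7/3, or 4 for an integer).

B = (15, 3)

1. B_x = 15  [[A, B, C are collinear ⇒ -10x-10y+180=0] ∩ [|B−(11, 7)|²=32]]
2. B_y = 3  [[A, B, C are collinear ⇒ -10x-10y+180=0] ∩ [|B−(11, 7)|²=32]]
   so B = (15, 3)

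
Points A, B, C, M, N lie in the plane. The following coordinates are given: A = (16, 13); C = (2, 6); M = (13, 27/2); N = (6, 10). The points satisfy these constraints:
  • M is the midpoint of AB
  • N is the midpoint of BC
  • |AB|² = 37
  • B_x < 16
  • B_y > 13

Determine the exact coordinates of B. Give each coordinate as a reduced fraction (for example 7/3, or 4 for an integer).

1. B_x = 10  [B = 2·M−A = 2·(13, 27/2)−(16, 13)]
2. B_y = 14  [B = 2·M−A = 2·(13, 27/2)−(16, 13)]
   so B = (10, 14)

B = (10, 14)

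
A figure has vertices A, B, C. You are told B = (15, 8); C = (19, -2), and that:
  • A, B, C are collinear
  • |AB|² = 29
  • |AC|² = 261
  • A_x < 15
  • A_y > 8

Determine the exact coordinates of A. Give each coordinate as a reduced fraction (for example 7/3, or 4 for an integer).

1. A_x = 13  [[A, B, C are collinear ⇒ 10x+4y-182=0] ∩ [|A−(15, 8)|²=29]]
2. A_y = 13  [[A, B, C are collinear ⇒ 10x+4y-182=0] ∩ [|A−(15, 8)|²=29]]
   so A = (13, 13)

A = (13, 13)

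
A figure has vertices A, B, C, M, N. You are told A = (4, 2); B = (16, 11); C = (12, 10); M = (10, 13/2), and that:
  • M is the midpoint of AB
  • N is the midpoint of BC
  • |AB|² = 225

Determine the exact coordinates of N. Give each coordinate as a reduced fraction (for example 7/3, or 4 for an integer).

1. N_x = 14  [2·N = B+C = (16, 11)+(12, 10)]
2. N_y = 21/2  [2·N = B+C = (16, 11)+(12, 10)]
   so N = (14, 21/2)

N = (14, 21/2)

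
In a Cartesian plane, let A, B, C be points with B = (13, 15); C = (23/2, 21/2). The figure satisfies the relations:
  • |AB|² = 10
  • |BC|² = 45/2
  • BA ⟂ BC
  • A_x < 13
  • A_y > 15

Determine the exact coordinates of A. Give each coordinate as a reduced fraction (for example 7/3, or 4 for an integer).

A = (10, 16)

1. A_x = 10  [[BA ⟂ BC ⇒ -3/2x-9/2y+87=0] ∩ [|A−(13, 15)|²=10]]
2. A_y = 16  [[BA ⟂ BC ⇒ -3/2x-9/2y+87=0] ∩ [|A−(13, 15)|²=10]]
   so A = (10, 16)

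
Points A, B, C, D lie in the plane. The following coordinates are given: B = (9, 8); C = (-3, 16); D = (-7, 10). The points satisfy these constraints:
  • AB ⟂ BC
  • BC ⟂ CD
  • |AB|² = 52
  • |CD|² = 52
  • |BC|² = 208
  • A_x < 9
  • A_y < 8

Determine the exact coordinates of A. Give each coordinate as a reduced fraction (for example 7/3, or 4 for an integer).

A = (5, 2)

1. A_x = 5  [[AB ⟂ BC ⇒ 12x-8y-44=0] ∩ [|A−(9, 8)|²=52]]
2. A_y = 2  [[AB ⟂ BC ⇒ 12x-8y-44=0] ∩ [|A−(9, 8)|²=52]]
   so A = (5, 2)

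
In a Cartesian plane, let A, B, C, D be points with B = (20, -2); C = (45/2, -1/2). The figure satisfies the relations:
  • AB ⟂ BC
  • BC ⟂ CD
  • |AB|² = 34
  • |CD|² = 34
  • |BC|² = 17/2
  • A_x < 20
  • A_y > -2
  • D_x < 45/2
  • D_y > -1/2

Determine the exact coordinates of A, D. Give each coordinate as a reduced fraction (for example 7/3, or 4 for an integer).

A = (17, 3)
D = (39/2, 9/2)

1. A_x = 17  [[AB ⟂ BC ⇒ -5/2x-3/2y+47=0] ∩ [|A−(20, -2)|²=34]]
2. A_y = 3  [[AB ⟂ BC ⇒ -5/2x-3/2y+47=0] ∩ [|A−(20, -2)|²=34]]
   so A = (17, 3)
3. D_x = 39/2  [[BC ⟂ CD ⇒ 5/2x+3/2y-111/2=0] ∩ [|D−(45/2, -1/2)|²=34]]
4. D_y = 9/2  [[BC ⟂ CD ⇒ 5/2x+3/2y-111/2=0] ∩ [|D−(45/2, -1/2)|²=34]]
   so D = (39/2, 9/2)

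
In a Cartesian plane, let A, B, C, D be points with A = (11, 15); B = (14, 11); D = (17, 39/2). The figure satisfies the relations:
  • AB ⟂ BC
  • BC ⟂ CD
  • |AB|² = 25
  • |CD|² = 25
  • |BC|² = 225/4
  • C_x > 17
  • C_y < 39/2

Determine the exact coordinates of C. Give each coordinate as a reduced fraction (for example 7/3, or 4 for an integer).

1. C_x = 20  [[AB ⟂ BC ⇒ 3x-4y+2=0] ∩ [|C−(17, 39/2)|²=25]]
2. C_y = 31/2  [[AB ⟂ BC ⇒ 3x-4y+2=0] ∩ [|C−(17, 39/2)|²=25]]
   so C = (20, 31/2)

C = (20, 31/2)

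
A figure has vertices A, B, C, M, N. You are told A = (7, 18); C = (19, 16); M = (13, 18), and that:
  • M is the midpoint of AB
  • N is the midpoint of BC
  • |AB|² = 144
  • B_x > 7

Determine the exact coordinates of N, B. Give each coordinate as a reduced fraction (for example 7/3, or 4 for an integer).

N = (19, 17)
B = (19, 18)

1. B_x = 19  [B = 2·M−A = 2·(13, 18)−(7, 18)]
2. B_y = 18  [B = 2·M−A = 2·(13, 18)−(7, 18)]
   so B = (19, 18)
3. N_x = 19  [2·N = B+C = (19, 18)+(19, 16)]
4. N_y = 17  [2·N = B+C = (19, 18)+(19, 16)]
   so N = (19, 17)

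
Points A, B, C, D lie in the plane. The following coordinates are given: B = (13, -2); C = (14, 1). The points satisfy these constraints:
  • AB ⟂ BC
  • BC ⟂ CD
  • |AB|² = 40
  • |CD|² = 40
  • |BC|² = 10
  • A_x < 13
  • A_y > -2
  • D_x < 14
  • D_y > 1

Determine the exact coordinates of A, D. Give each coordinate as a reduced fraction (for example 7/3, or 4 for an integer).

1. A_x = 7  [[AB ⟂ BC ⇒ -1x-3y+7=0] ∩ [|A−(13, -2)|²=40]]
2. A_y = 0  [[AB ⟂ BC ⇒ -1x-3y+7=0] ∩ [|A−(13, -2)|²=40]]
   so A = (7, 0)
3. D_x = 8  [[BC ⟂ CD ⇒ 1x+3y-17=0] ∩ [|D−(14, 1)|²=40]]
4. D_y = 3  [[BC ⟂ CD ⇒ 1x+3y-17=0] ∩ [|D−(14, 1)|²=40]]
   so D = (8, 3)

A = (7, 0)
D = (8, 3)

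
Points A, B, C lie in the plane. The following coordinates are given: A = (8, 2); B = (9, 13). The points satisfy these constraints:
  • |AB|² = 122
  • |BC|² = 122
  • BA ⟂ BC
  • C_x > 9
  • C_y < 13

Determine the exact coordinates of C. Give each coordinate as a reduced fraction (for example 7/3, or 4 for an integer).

1. C_x = 20  [[BA ⟂ BC ⇒ -1x-11y+152=0] ∩ [|C−(9, 13)|²=122]]
2. C_y = 12  [[BA ⟂ BC ⇒ -1x-11y+152=0] ∩ [|C−(9, 13)|²=122]]
   so C = (20, 12)

C = (20, 12)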